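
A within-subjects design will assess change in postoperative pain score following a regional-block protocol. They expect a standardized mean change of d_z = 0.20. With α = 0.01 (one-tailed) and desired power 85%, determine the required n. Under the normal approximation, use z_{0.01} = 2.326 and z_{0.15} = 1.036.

n = 283 pairs

For a paired (one-sample on differences) test: n = ((z_{α} + z_β) / d)².
z_{α} + z_β = 2.326 + 1.036 = 3.362.
n = (3.362 / 0.20)² = 16.810² = 282.58.
Round up.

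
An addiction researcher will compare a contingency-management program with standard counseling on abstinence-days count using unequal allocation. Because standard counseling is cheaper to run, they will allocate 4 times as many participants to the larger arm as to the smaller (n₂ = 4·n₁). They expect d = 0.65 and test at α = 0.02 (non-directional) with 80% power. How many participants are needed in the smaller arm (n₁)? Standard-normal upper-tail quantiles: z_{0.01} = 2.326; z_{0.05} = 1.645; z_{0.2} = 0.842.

With allocation ratio k = n₂/n₁ = 4, Var(x̄₁−x̄₂) = σ²(1/n₁ + 1/(k·n₁)) = σ²·(k+1)/(k·n₁).
So n₁ = (1 + 1/k)·((z_{α/2} + z_β)/d)² = 1.250 × (3.168/0.65)².
n₁ = 1.250 × 23.75 = 29.7.
Round up: n₁ = 30, giving n₂ = 4 × 30 = 120.

n₁ = 30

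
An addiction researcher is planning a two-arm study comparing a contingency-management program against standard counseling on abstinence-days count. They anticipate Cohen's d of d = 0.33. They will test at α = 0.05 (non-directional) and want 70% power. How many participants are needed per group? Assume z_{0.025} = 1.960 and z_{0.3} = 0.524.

n = 114 per group

For two independent groups with equal n: n = 2·((z_{α/2} + z_β) / d)².
z_{α/2} + z_β = 1.960 + 0.524 = 2.484.
n = 2 × (2.484 / 0.33)² = 2 × 7.527² = 2 × 56.66 = 113.3.
Round up to the next whole participant.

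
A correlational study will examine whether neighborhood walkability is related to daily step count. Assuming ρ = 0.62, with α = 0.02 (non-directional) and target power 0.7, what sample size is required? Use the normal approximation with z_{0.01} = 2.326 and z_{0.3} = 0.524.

n = 19

Fisher's z: C = ½·ln((1+r)/(1−r)) = ½·ln(4.2632) = 0.7250.
n = ((z_{α/2} + z_β)/C)² + 3.
(2.326 + 0.524) / 0.7250 = 2.850 / 0.7250 = 3.931.
n = 3.931² + 3 = 15.45 + 3 = 18.5.
Round up.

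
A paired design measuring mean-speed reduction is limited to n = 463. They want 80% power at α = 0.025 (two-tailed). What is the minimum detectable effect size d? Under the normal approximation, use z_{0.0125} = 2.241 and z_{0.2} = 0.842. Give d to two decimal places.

For a single sample (or paired design) of n = 463: d_min = (z_{α/2} + z_β)/√n.
z-sum = 2.241 + 0.842 = 3.083.
d_min = 3.083 / √463 = 3.083 / 21.517 = 0.143.

d_min ≈ 0.14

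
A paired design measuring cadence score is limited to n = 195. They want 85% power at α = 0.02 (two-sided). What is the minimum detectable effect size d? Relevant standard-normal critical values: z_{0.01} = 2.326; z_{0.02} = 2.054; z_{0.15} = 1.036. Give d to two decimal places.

For a single sample (or paired design) of n = 195: d_min = (z_{α/2} + z_β)/√n.
z-sum = 2.326 + 1.036 = 3.362.
d_min = 3.362 / √195 = 3.362 / 13.964 = 0.241.

d_min ≈ 0.24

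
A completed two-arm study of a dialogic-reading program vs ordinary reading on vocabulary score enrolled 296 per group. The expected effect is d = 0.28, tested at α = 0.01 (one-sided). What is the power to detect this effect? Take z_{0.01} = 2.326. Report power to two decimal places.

power ≈ 0.86

For two equal groups, power = Φ(d·√(n/2) − z_{α}).
d·√(n/2) = 0.28 × √(296/2) = 0.28 × 12.166 = 3.406.
z_β = 3.406 − 2.326 = 1.080.
Power = Φ(1.080) = 0.860.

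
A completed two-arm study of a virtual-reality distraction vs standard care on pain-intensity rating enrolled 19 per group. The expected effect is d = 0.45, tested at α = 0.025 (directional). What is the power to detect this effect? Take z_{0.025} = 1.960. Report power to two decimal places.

For two equal groups, power = Φ(d·√(n/2) − z_{α}).
d·√(n/2) = 0.45 × √(19/2) = 0.45 × 3.082 = 1.387.
z_β = 1.387 − 1.960 = -0.573.
Power = Φ(-0.573) = 0.283.

power ≈ 0.28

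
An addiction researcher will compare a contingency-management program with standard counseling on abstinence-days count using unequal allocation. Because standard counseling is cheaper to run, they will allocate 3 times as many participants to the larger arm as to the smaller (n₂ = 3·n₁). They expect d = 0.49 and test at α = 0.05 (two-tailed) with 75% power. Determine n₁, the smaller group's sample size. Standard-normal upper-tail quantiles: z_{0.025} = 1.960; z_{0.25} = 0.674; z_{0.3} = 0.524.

With allocation ratio k = n₂/n₁ = 3, Var(x̄₁−x̄₂) = σ²(1/n₁ + 1/(k·n₁)) = σ²·(k+1)/(k·n₁).
So n₁ = (1 + 1/k)·((z_{α/2} + z_β)/d)² = 1.333 × (2.634/0.49)².
n₁ = 1.333 × 28.90 = 38.5.
Round up: n₁ = 39, giving n₂ = 3 × 39 = 117.

n₁ = 39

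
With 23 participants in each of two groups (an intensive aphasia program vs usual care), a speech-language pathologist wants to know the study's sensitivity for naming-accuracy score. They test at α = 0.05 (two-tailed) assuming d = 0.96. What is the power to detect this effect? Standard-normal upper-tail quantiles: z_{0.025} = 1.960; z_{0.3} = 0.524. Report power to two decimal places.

For two equal groups, power = Φ(d·√(n/2) − z_{α/2}).
d·√(n/2) = 0.96 × √(23/2) = 0.96 × 3.391 = 3.256.
z_β = 3.256 − 1.960 = 1.296.
Power = Φ(1.296) = 0.902.

power ≈ 0.90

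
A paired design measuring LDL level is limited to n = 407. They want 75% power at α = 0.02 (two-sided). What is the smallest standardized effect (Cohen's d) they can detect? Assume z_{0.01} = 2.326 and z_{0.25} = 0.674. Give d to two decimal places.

For a single sample (or paired design) of n = 407: d_min = (z_{α/2} + z_β)/√n.
z-sum = 2.326 + 0.674 = 3.000.
d_min = 3.000 / √407 = 3.000 / 20.174 = 0.149.

d_min ≈ 0.15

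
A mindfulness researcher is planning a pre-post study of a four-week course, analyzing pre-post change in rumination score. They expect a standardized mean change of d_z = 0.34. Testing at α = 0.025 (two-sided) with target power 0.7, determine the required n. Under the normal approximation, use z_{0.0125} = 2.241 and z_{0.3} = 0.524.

n = 67 pairs

For a paired (one-sample on differences) test: n = ((z_{α/2} + z_β) / d)².
z_{α/2} + z_β = 2.241 + 0.524 = 2.765.
n = (2.765 / 0.34)² = 8.132² = 66.14.
Round up.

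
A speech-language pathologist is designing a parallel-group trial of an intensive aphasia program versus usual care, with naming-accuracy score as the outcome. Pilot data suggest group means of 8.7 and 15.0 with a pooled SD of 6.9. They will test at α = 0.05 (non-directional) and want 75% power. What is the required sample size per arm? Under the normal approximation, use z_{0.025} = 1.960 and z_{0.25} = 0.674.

Cohen's d = |M₁ − M₂| / SD_pooled = |8.7 − 15.0| / 6.9 = 6.3 / 6.9 = 0.913.
For two independent groups with equal n: n = 2·((z_{α/2} + z_β) / d)².
z_{α/2} + z_β = 1.960 + 0.674 = 2.634.
n = 2 × (2.634 / 0.913)² = 2 × 2.885² = 2 × 8.32 = 16.6.
Round up to the next whole participant.

n = 17 per group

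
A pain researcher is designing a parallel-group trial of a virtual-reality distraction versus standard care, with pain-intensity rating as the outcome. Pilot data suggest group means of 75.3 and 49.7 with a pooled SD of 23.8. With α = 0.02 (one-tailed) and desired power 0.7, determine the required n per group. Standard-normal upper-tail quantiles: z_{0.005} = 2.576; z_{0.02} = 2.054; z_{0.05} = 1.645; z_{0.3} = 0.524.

n = 12 per group

Cohen's d = |M₁ − M₂| / SD_pooled = |75.3 − 49.7| / 23.8 = 25.6 / 23.8 = 1.076.
For two independent groups with equal n: n = 2·((z_{α} + z_β) / d)².
z_{α} + z_β = 2.054 + 0.524 = 2.578.
n = 2 × (2.578 / 1.076)² = 2 × 2.396² = 2 × 5.74 = 11.5.
Round up to the next whole participant.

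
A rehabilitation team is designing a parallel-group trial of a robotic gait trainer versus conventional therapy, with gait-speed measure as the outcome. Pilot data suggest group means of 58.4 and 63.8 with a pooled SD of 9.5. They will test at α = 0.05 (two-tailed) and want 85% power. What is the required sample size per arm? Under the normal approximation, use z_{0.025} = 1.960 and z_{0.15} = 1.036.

n = 56 per group

Cohen's d = |M₁ − M₂| / SD_pooled = |58.4 − 63.8| / 9.5 = 5.4 / 9.5 = 0.568.
For two independent groups with equal n: n = 2·((z_{α/2} + z_β) / d)².
z_{α/2} + z_β = 1.960 + 1.036 = 2.996.
n = 2 × (2.996 / 0.568)² = 2 × 5.275² = 2 × 27.82 = 55.6.
Round up to the next whole participant.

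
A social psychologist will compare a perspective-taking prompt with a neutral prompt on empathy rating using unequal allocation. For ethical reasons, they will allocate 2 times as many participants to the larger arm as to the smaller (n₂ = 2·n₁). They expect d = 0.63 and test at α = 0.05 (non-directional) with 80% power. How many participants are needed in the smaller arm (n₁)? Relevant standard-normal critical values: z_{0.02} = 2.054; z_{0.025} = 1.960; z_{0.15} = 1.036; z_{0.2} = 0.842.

n₁ = 30

With allocation ratio k = n₂/n₁ = 2, Var(x̄₁−x̄₂) = σ²(1/n₁ + 1/(k·n₁)) = σ²·(k+1)/(k·n₁).
So n₁ = (1 + 1/k)·((z_{α/2} + z_β)/d)² = 1.500 × (2.802/0.63)².
n₁ = 1.500 × 19.78 = 29.7.
Round up: n₁ = 30, giving n₂ = 2 × 30 = 60.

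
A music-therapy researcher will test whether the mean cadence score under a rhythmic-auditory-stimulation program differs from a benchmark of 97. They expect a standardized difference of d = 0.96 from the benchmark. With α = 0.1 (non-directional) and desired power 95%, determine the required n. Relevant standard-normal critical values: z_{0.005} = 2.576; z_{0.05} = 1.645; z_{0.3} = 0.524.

For a one-sample test: n = ((z_{α/2} + z_β) / d)².
z_{α/2} + z_β = 1.645 + 1.645 = 3.290.
n = (3.290 / 0.96)² = 3.427² = 11.74.
Round up.

n = 12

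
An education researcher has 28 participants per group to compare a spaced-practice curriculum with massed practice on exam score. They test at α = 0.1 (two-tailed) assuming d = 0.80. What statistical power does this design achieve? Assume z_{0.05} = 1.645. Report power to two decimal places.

power ≈ 0.91

For two equal groups, power = Φ(d·√(n/2) − z_{α/2}).
d·√(n/2) = 0.80 × √(28/2) = 0.80 × 3.742 = 2.993.
z_β = 2.993 − 1.645 = 1.348.
Power = Φ(1.348) = 0.911.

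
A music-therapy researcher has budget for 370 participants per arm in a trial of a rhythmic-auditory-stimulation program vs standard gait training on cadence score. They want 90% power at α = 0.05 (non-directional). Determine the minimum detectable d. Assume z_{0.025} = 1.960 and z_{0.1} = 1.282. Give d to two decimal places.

d_min ≈ 0.24

For two independent groups of n = 370 each: d_min = (z_{α/2} + z_β)·√(2/n).
z-sum = 1.960 + 1.282 = 3.242.
d_min = 3.242 × √(2/370) = 3.242 × 0.0735 = 0.238.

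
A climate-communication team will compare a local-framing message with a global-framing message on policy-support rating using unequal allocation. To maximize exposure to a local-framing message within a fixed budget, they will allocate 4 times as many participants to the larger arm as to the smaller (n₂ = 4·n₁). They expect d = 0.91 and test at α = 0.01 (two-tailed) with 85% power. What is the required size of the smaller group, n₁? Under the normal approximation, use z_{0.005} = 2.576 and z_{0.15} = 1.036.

n₁ = 20

With allocation ratio k = n₂/n₁ = 4, Var(x̄₁−x̄₂) = σ²(1/n₁ + 1/(k·n₁)) = σ²·(k+1)/(k·n₁).
So n₁ = (1 + 1/k)·((z_{α/2} + z_β)/d)² = 1.250 × (3.612/0.91)².
n₁ = 1.250 × 15.75 = 19.7.
Round up: n₁ = 20, giving n₂ = 4 × 20 = 80.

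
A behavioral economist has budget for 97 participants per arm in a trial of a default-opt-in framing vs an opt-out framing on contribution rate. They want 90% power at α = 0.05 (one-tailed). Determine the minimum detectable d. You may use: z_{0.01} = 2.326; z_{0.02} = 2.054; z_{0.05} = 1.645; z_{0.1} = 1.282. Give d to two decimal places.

d_min ≈ 0.42

For two independent groups of n = 97 each: d_min = (z_{α} + z_β)·√(2/n).
z-sum = 1.645 + 1.282 = 2.927.
d_min = 2.927 × √(2/97) = 2.927 × 0.1436 = 0.420.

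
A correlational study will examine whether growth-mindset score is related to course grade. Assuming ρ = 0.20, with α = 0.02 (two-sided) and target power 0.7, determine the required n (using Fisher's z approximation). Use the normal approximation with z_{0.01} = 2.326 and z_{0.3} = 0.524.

n = 201

Fisher's z: C = ½·ln((1+r)/(1−r)) = ½·ln(1.5000) = 0.2027.
n = ((z_{α/2} + z_β)/C)² + 3.
(2.326 + 0.524) / 0.2027 = 2.850 / 0.2027 = 14.060.
n = 14.060² + 3 = 197.69 + 3 = 200.7.
Round up.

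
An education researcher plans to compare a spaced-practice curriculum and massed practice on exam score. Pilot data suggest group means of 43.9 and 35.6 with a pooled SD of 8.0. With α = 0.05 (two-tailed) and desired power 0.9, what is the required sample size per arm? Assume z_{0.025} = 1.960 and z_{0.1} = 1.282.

n = 20 per group

Cohen's d = |M₁ − M₂| / SD_pooled = |43.9 − 35.6| / 8.0 = 8.3 / 8.0 = 1.037.
For two independent groups with equal n: n = 2·((z_{α/2} + z_β) / d)².
z_{α/2} + z_β = 1.960 + 1.282 = 3.242.
n = 2 × (3.242 / 1.037)² = 2 × 3.126² = 2 × 9.77 = 19.5.
Round up to the next whole participant.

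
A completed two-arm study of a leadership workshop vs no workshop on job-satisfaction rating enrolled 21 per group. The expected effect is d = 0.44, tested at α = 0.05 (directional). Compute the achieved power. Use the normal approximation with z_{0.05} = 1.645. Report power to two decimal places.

power ≈ 0.41

For two equal groups, power = Φ(d·√(n/2) − z_{α}).
d·√(n/2) = 0.44 × √(21/2) = 0.44 × 3.240 = 1.426.
z_β = 1.426 − 1.645 = -0.219.
Power = Φ(-0.219) = 0.413.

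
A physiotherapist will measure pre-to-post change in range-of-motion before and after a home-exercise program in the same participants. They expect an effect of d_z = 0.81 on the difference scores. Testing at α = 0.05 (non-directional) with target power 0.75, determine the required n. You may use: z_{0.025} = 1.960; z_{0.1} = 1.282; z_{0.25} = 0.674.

n = 11 pairs

For a paired (one-sample on differences) test: n = ((z_{α/2} + z_β) / d)².
z_{α/2} + z_β = 1.960 + 0.674 = 2.634.
n = (2.634 / 0.81)² = 3.252² = 10.57.
Round up.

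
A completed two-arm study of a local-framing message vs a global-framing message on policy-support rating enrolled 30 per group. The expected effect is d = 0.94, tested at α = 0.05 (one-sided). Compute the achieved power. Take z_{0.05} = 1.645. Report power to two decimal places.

power ≈ 0.98

For two equal groups, power = Φ(d·√(n/2) − z_{α}).
d·√(n/2) = 0.94 × √(30/2) = 0.94 × 3.873 = 3.641.
z_β = 3.641 − 1.645 = 1.996.
Power = Φ(1.996) = 0.977.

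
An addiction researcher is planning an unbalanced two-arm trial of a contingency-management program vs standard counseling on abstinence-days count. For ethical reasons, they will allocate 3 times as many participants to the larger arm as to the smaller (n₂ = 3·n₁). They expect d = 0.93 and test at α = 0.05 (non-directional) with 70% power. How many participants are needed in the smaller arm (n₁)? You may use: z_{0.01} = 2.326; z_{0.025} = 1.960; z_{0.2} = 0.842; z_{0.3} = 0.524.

With allocation ratio k = n₂/n₁ = 3, Var(x̄₁−x̄₂) = σ²(1/n₁ + 1/(k·n₁)) = σ²·(k+1)/(k·n₁).
So n₁ = (1 + 1/k)·((z_{α/2} + z_β)/d)² = 1.333 × (2.484/0.93)².
n₁ = 1.333 × 7.13 = 9.5.
Round up: n₁ = 10, giving n₂ = 3 × 10 = 30.

n₁ = 10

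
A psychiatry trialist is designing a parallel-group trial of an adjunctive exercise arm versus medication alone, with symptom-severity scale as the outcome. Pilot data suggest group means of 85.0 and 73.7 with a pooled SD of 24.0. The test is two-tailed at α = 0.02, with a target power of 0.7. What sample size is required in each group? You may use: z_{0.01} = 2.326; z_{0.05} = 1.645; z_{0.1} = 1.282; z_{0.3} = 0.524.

n = 74 per group

Cohen's d = |M₁ − M₂| / SD_pooled = |85.0 − 73.7| / 24.0 = 11.3 / 24.0 = 0.471.
For two independent groups with equal n: n = 2·((z_{α/2} + z_β) / d)².
z_{α/2} + z_β = 2.326 + 0.524 = 2.850.
n = 2 × (2.850 / 0.471)² = 2 × 6.051² = 2 × 36.61 = 73.2.
Round up to the next whole participant.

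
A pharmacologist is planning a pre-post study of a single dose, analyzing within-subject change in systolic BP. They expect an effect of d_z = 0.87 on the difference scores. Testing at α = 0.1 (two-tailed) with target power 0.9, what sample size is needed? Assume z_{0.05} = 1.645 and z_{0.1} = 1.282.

n = 12 pairs

For a paired (one-sample on differences) test: n = ((z_{α/2} + z_β) / d)².
z_{α/2} + z_β = 1.645 + 1.282 = 2.927.
n = (2.927 / 0.87)² = 3.364² = 11.32.
Round up.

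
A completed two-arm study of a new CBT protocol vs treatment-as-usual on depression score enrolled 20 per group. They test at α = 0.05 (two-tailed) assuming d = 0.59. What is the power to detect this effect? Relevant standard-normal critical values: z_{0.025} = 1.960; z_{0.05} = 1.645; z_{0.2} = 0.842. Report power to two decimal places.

power ≈ 0.46

For two equal groups, power = Φ(d·√(n/2) − z_{α/2}).
d·√(n/2) = 0.59 × √(20/2) = 0.59 × 3.162 = 1.866.
z_β = 1.866 − 1.960 = -0.094.
Power = Φ(-0.094) = 0.462.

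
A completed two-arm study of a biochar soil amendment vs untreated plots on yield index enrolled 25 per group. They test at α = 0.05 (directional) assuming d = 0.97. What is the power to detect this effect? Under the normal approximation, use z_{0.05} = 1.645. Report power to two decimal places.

power ≈ 0.96

For two equal groups, power = Φ(d·√(n/2) − z_{α}).
d·√(n/2) = 0.97 × √(25/2) = 0.97 × 3.536 = 3.429.
z_β = 3.429 − 1.645 = 1.784.
Power = Φ(1.784) = 0.963.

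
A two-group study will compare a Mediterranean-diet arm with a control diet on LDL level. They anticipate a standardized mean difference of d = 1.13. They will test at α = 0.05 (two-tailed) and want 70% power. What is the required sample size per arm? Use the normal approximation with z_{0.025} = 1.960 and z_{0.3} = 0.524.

n = 10 per group

For two independent groups with equal n: n = 2·((z_{α/2} + z_β) / d)².
z_{α/2} + z_β = 1.960 + 0.524 = 2.484.
n = 2 × (2.484 / 1.13)² = 2 × 2.198² = 2 × 4.83 = 9.7.
Round up to the next whole participant.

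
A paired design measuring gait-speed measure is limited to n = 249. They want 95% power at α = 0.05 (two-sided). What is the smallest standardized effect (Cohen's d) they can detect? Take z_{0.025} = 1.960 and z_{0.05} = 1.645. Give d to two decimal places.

For a single sample (or paired design) of n = 249: d_min = (z_{α/2} + z_β)/√n.
z-sum = 1.960 + 1.645 = 3.605.
d_min = 3.605 / √249 = 3.605 / 15.780 = 0.228.

d_min ≈ 0.23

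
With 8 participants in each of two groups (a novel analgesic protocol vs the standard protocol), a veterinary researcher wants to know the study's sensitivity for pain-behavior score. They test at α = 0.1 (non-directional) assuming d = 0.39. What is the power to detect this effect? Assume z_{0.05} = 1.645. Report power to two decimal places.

power ≈ 0.19

For two equal groups, power = Φ(d·√(n/2) − z_{α/2}).
d·√(n/2) = 0.39 × √(8/2) = 0.39 × 2.000 = 0.780.
z_β = 0.780 − 1.645 = -0.865.
Power = Φ(-0.865) = 0.194.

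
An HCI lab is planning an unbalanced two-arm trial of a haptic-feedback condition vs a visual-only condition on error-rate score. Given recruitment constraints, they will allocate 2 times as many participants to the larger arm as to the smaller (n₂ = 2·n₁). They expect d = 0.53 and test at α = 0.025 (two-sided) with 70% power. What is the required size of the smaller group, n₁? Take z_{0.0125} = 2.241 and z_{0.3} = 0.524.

With allocation ratio k = n₂/n₁ = 2, Var(x̄₁−x̄₂) = σ²(1/n₁ + 1/(k·n₁)) = σ²·(k+1)/(k·n₁).
So n₁ = (1 + 1/k)·((z_{α/2} + z_β)/d)² = 1.500 × (2.765/0.53)².
n₁ = 1.500 × 27.22 = 40.8.
Round up: n₁ = 41, giving n₂ = 2 × 41 = 82.

n₁ = 41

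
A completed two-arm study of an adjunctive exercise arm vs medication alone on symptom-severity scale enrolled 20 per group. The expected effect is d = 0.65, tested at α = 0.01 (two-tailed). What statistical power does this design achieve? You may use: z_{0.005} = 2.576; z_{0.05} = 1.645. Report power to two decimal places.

For two equal groups, power = Φ(d·√(n/2) − z_{α/2}).
d·√(n/2) = 0.65 × √(20/2) = 0.65 × 3.162 = 2.055.
z_β = 2.055 − 2.576 = -0.521.
Power = Φ(-0.521) = 0.301.

power ≈ 0.30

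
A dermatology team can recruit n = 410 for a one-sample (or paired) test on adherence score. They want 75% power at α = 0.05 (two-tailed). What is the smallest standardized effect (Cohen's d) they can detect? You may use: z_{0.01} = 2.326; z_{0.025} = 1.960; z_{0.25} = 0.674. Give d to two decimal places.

d_min ≈ 0.13

For a single sample (or paired design) of n = 410: d_min = (z_{α/2} + z_β)/√n.
z-sum = 1.960 + 0.674 = 2.634.
d_min = 2.634 / √410 = 2.634 / 20.248 = 0.130.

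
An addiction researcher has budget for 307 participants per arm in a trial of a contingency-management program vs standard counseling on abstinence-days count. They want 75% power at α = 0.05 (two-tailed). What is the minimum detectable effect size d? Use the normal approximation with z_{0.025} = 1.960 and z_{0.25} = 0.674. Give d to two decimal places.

d_min ≈ 0.21

For two independent groups of n = 307 each: d_min = (z_{α/2} + z_β)·√(2/n).
z-sum = 1.960 + 0.674 = 2.634.
d_min = 2.634 × √(2/307) = 2.634 × 0.0807 = 0.213.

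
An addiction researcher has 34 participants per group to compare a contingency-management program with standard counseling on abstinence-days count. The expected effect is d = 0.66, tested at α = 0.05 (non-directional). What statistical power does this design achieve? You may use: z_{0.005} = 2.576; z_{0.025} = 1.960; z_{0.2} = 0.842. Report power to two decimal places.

power ≈ 0.78

For two equal groups, power = Φ(d·√(n/2) − z_{α/2}).
d·√(n/2) = 0.66 × √(34/2) = 0.66 × 4.123 = 2.721.
z_β = 2.721 − 1.960 = 0.761.
Power = Φ(0.761) = 0.777.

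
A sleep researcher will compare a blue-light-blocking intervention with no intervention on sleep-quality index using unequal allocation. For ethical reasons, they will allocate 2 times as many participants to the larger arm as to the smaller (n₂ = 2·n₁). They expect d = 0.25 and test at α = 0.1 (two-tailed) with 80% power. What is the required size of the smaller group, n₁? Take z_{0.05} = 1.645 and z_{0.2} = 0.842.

n₁ = 149

With allocation ratio k = n₂/n₁ = 2, Var(x̄₁−x̄₂) = σ²(1/n₁ + 1/(k·n₁)) = σ²·(k+1)/(k·n₁).
So n₁ = (1 + 1/k)·((z_{α/2} + z_β)/d)² = 1.500 × (2.487/0.25)².
n₁ = 1.500 × 98.96 = 148.4.
Round up: n₁ = 149, giving n₂ = 2 × 149 = 298.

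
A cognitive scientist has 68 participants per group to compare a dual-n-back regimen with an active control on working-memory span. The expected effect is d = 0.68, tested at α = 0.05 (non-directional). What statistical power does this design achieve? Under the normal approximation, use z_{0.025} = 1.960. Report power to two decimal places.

For two equal groups, power = Φ(d·√(n/2) − z_{α/2}).
d·√(n/2) = 0.68 × √(68/2) = 0.68 × 5.831 = 3.965.
z_β = 3.965 − 1.960 = 2.005.
Power = Φ(2.005) = 0.978.

power ≈ 0.98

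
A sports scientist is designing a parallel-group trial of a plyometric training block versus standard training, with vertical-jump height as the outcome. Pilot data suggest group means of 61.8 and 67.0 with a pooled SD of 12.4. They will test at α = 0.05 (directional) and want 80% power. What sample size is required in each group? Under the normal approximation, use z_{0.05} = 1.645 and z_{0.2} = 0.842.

n = 71 per group

Cohen's d = |M₁ − M₂| / SD_pooled = |61.8 − 67.0| / 12.4 = 5.2 / 12.4 = 0.419.
For two independent groups with equal n: n = 2·((z_{α} + z_β) / d)².
z_{α} + z_β = 1.645 + 0.842 = 2.487.
n = 2 × (2.487 / 0.419)² = 2 × 5.936² = 2 × 35.23 = 70.5.
Round up to the next whole participant.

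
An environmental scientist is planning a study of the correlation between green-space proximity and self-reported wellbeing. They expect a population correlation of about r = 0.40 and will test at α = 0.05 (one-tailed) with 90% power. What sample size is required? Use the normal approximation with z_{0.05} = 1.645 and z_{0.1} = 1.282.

Fisher's z: C = ½·ln((1+r)/(1−r)) = ½·ln(2.3333) = 0.4236.
n = ((z_{α} + z_β)/C)² + 3.
(1.645 + 1.282) / 0.4236 = 2.927 / 0.4236 = 6.910.
n = 6.910² + 3 = 47.75 + 3 = 50.7.
Round up.

n = 51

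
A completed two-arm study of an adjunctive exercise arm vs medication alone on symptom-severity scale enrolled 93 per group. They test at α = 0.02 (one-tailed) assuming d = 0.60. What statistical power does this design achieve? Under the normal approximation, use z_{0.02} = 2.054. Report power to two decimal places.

For two equal groups, power = Φ(d·√(n/2) − z_{α}).
d·√(n/2) = 0.60 × √(93/2) = 0.60 × 6.819 = 4.091.
z_β = 4.091 − 2.054 = 2.037.
Power = Φ(2.037) = 0.979.

power ≈ 0.98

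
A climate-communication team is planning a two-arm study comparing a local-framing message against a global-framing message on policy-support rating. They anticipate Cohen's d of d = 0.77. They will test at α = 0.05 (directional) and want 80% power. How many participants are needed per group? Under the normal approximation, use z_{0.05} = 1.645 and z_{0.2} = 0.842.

For two independent groups with equal n: n = 2·((z_{α} + z_β) / d)².
z_{α} + z_β = 1.645 + 0.842 = 2.487.
n = 2 × (2.487 / 0.77)² = 2 × 3.230² = 2 × 10.43 = 20.9.
Round up to the next whole participant.

n = 21 per group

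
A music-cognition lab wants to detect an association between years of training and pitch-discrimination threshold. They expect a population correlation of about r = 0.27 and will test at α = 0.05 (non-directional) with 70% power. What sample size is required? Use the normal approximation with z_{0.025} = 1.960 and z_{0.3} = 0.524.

n = 84

Fisher's z: C = ½·ln((1+r)/(1−r)) = ½·ln(1.7397) = 0.2769.
n = ((z_{α/2} + z_β)/C)² + 3.
(1.960 + 0.524) / 0.2769 = 2.484 / 0.2769 = 8.971.
n = 8.971² + 3 = 80.47 + 3 = 83.5.
Round up.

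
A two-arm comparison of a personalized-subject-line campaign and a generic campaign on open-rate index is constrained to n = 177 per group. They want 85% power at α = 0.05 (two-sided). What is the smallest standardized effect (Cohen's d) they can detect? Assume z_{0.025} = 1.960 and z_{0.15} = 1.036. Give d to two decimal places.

d_min ≈ 0.32

For two independent groups of n = 177 each: d_min = (z_{α/2} + z_β)·√(2/n).
z-sum = 1.960 + 1.036 = 2.996.
d_min = 2.996 × √(2/177) = 2.996 × 0.1063 = 0.318.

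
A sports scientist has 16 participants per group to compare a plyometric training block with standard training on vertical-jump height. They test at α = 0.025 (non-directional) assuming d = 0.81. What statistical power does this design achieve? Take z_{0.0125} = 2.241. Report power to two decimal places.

power ≈ 0.52

For two equal groups, power = Φ(d·√(n/2) − z_{α/2}).
d·√(n/2) = 0.81 × √(16/2) = 0.81 × 2.828 = 2.291.
z_β = 2.291 − 2.241 = 0.050.
Power = Φ(0.050) = 0.520.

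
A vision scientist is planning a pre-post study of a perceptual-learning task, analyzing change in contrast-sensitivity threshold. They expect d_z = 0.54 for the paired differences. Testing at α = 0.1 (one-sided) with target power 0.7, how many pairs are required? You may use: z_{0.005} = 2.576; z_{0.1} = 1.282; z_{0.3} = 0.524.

n = 12 pairs

For a paired (one-sample on differences) test: n = ((z_{α} + z_β) / d)².
z_{α} + z_β = 1.282 + 0.524 = 1.806.
n = (1.806 / 0.54)² = 3.344² = 11.19.
Round up.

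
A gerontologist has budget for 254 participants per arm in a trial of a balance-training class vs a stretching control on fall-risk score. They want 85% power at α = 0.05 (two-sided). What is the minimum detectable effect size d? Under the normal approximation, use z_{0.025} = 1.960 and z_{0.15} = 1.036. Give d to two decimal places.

d_min ≈ 0.27

For two independent groups of n = 254 each: d_min = (z_{α/2} + z_β)·√(2/n).
z-sum = 1.960 + 1.036 = 2.996.
d_min = 2.996 × √(2/254) = 2.996 × 0.0887 = 0.266.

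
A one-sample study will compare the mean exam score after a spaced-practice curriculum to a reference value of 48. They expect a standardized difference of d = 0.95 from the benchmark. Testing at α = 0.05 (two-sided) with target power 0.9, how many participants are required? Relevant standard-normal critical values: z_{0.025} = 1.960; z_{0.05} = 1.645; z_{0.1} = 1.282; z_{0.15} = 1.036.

For a one-sample test: n = ((z_{α/2} + z_β) / d)².
z_{α/2} + z_β = 1.960 + 1.282 = 3.242.
n = (3.242 / 0.95)² = 3.413² = 11.65.
Round up.

n = 12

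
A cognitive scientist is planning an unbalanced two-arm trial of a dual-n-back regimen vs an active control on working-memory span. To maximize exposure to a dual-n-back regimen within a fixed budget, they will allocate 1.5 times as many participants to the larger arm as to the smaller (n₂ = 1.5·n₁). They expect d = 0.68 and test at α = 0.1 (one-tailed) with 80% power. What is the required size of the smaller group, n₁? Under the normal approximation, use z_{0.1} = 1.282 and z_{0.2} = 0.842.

n₁ = 17

With allocation ratio k = n₂/n₁ = 1.5, Var(x̄₁−x̄₂) = σ²(1/n₁ + 1/(k·n₁)) = σ²·(k+1)/(k·n₁).
So n₁ = (1 + 1/k)·((z_{α} + z_β)/d)² = 1.667 × (2.124/0.68)².
n₁ = 1.667 × 9.76 = 16.3.
Round up: n₁ = 17, giving n₂ = ⌈1.5 × 17⌉ = ⌈25.5⌉ = 26.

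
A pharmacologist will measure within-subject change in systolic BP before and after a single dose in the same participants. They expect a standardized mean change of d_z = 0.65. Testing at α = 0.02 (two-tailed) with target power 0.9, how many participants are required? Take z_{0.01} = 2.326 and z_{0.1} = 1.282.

For a paired (one-sample on differences) test: n = ((z_{α/2} + z_β) / d)².
z_{α/2} + z_β = 2.326 + 1.282 = 3.608.
n = (3.608 / 0.65)² = 5.551² = 30.81.
Round up.

n = 31 pairs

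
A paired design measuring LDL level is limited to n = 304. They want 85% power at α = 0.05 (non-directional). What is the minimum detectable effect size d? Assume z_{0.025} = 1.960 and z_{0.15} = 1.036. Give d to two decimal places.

d_min ≈ 0.17

For a single sample (or paired design) of n = 304: d_min = (z_{α/2} + z_β)/√n.
z-sum = 1.960 + 1.036 = 2.996.
d_min = 2.996 / √304 = 2.996 / 17.436 = 0.172.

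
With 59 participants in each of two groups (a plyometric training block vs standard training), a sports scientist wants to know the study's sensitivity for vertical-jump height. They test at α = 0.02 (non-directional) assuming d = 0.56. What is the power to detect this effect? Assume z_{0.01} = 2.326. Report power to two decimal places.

For two equal groups, power = Φ(d·√(n/2) − z_{α/2}).
d·√(n/2) = 0.56 × √(59/2) = 0.56 × 5.431 = 3.042.
z_β = 3.042 − 2.326 = 0.716.
Power = Φ(0.716) = 0.763.

power ≈ 0.76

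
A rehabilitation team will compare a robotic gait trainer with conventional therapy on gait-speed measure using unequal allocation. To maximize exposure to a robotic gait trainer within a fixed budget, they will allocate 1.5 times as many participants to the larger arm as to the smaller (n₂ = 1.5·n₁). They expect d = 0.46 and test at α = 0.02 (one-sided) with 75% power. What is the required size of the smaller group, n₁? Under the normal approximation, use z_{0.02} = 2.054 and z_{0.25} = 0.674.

With allocation ratio k = n₂/n₁ = 1.5, Var(x̄₁−x̄₂) = σ²(1/n₁ + 1/(k·n₁)) = σ²·(k+1)/(k·n₁).
So n₁ = (1 + 1/k)·((z_{α} + z_β)/d)² = 1.667 × (2.728/0.46)².
n₁ = 1.667 × 35.17 = 58.6.
Round up: n₁ = 59, giving n₂ = ⌈1.5 × 59⌉ = ⌈88.5⌉ = 89.

n₁ = 59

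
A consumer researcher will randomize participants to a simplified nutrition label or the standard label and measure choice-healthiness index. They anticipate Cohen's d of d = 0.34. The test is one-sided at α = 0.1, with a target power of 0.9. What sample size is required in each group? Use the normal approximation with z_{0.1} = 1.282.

For two independent groups with equal n: n = 2·((z_{α} + z_β) / d)².
z_{α} + z_β = 1.282 + 1.282 = 2.564.
n = 2 × (2.564 / 0.34)² = 2 × 7.541² = 2 × 56.87 = 113.7.
Round up to the next whole participant.

n = 114 per group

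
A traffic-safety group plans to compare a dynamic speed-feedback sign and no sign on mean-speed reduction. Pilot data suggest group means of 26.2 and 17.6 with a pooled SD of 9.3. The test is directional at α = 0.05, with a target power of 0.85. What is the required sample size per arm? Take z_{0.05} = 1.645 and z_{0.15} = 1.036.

n = 17 per group

Cohen's d = |M₁ − M₂| / SD_pooled = |26.2 − 17.6| / 9.3 = 8.6 / 9.3 = 0.925.
For two independent groups with equal n: n = 2·((z_{α} + z_β) / d)².
z_{α} + z_β = 1.645 + 1.036 = 2.681.
n = 2 × (2.681 / 0.925)² = 2 × 2.898² = 2 × 8.40 = 16.8.
Round up to the next whole participant.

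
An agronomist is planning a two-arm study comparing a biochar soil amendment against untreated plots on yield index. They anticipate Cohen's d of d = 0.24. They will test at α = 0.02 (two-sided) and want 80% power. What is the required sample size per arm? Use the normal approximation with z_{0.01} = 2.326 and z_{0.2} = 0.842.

For two independent groups with equal n: n = 2·((z_{α/2} + z_β) / d)².
z_{α/2} + z_β = 2.326 + 0.842 = 3.168.
n = 2 × (3.168 / 0.24)² = 2 × 13.200² = 2 × 174.24 = 348.5.
Round up to the next whole participant.

n = 349 per group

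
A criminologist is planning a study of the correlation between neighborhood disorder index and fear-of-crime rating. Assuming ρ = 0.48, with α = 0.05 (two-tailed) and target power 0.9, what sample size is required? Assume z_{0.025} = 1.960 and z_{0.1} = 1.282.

Fisher's z: C = ½·ln((1+r)/(1−r)) = ½·ln(2.8462) = 0.5230.
n = ((z_{α/2} + z_β)/C)² + 3.
(1.960 + 1.282) / 0.5230 = 3.242 / 0.5230 = 6.199.
n = 6.199² + 3 = 38.43 + 3 = 41.4.
Round up.

n = 42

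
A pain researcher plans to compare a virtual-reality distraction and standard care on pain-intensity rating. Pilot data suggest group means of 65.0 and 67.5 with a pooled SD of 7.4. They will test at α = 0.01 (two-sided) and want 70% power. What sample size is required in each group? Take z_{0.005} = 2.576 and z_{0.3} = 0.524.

n = 169 per group

Cohen's d = |M₁ − M₂| / SD_pooled = |65.0 − 67.5| / 7.4 = 2.5 / 7.4 = 0.338.
For two independent groups with equal n: n = 2·((z_{α/2} + z_β) / d)².
z_{α/2} + z_β = 2.576 + 0.524 = 3.100.
n = 2 × (3.100 / 0.338)² = 2 × 9.172² = 2 × 84.12 = 168.2.
Round up to the next whole participant.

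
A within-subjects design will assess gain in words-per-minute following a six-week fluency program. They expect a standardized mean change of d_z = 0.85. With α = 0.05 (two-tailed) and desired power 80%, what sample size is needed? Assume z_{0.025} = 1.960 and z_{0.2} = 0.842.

n = 11 pairs

For a paired (one-sample on differences) test: n = ((z_{α/2} + z_β) / d)².
z_{α/2} + z_β = 1.960 + 0.842 = 2.802.
n = (2.802 / 0.85)² = 3.296² = 10.87.
Round up.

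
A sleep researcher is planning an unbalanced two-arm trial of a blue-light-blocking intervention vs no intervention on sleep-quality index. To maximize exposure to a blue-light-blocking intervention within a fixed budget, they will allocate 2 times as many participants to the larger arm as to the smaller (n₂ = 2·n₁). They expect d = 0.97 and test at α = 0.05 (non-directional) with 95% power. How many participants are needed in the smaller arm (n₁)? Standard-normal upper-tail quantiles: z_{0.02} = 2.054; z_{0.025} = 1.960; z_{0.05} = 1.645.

n₁ = 21

With allocation ratio k = n₂/n₁ = 2, Var(x̄₁−x̄₂) = σ²(1/n₁ + 1/(k·n₁)) = σ²·(k+1)/(k·n₁).
So n₁ = (1 + 1/k)·((z_{α/2} + z_β)/d)² = 1.500 × (3.605/0.97)².
n₁ = 1.500 × 13.81 = 20.7.
Round up: n₁ = 21, giving n₂ = 2 × 21 = 42.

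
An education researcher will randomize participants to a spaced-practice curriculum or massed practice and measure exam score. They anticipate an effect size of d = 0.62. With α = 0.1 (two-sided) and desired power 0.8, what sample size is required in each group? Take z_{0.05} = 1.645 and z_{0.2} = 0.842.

n = 33 per group

For two independent groups with equal n: n = 2·((z_{α/2} + z_β) / d)².
z_{α/2} + z_β = 1.645 + 0.842 = 2.487.
n = 2 × (2.487 / 0.62)² = 2 × 4.011² = 2 × 16.09 = 32.2.
Round up to the next whole participant.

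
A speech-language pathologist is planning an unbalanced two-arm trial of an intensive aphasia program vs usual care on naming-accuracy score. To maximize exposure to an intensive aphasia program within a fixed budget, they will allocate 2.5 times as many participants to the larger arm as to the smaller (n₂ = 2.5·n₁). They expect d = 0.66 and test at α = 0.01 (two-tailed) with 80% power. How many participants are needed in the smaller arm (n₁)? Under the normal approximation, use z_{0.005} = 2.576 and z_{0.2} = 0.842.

n₁ = 38

With allocation ratio k = n₂/n₁ = 2.5, Var(x̄₁−x̄₂) = σ²(1/n₁ + 1/(k·n₁)) = σ²·(k+1)/(k·n₁).
So n₁ = (1 + 1/k)·((z_{α/2} + z_β)/d)² = 1.400 × (3.418/0.66)².
n₁ = 1.400 × 26.82 = 37.5.
Round up: n₁ = 38, giving n₂ = 2.5 × 38 = 95.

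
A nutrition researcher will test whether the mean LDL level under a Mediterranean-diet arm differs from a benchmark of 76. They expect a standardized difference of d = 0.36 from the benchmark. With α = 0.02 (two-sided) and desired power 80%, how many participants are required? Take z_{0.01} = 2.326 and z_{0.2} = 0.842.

n = 78

For a one-sample test: n = ((z_{α/2} + z_β) / d)².
z_{α/2} + z_β = 2.326 + 0.842 = 3.168.
n = (3.168 / 0.36)² = 8.800² = 77.44.
Round up.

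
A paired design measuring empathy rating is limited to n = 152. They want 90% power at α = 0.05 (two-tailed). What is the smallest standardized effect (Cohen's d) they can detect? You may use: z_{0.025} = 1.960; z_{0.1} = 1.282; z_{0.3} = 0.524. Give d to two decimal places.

d_min ≈ 0.26

For a single sample (or paired design) of n = 152: d_min = (z_{α/2} + z_β)/√n.
z-sum = 1.960 + 1.282 = 3.242.
d_min = 3.242 / √152 = 3.242 / 12.329 = 0.263.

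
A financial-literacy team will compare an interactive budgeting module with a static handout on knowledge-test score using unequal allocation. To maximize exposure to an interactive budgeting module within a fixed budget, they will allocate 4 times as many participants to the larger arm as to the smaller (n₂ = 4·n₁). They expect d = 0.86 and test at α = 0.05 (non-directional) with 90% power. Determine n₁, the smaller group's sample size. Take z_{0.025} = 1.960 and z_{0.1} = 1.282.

n₁ = 18

With allocation ratio k = n₂/n₁ = 4, Var(x̄₁−x̄₂) = σ²(1/n₁ + 1/(k·n₁)) = σ²·(k+1)/(k·n₁).
So n₁ = (1 + 1/k)·((z_{α/2} + z_β)/d)² = 1.250 × (3.242/0.86)².
n₁ = 1.250 × 14.21 = 17.8.
Round up: n₁ = 18, giving n₂ = 4 × 18 = 72.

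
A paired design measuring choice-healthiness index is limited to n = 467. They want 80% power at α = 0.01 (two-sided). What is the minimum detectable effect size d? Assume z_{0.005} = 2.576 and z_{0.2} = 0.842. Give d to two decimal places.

d_min ≈ 0.16

For a single sample (or paired design) of n = 467: d_min = (z_{α/2} + z_β)/√n.
z-sum = 2.576 + 0.842 = 3.418.
d_min = 3.418 / √467 = 3.418 / 21.610 = 0.158.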